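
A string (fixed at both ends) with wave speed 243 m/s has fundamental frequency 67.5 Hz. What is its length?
L = v/(2f₁) = 1.8 m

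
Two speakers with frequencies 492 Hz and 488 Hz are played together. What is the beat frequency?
4 Hz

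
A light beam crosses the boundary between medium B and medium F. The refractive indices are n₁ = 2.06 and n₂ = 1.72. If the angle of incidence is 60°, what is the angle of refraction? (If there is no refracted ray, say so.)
sin θ₂ = (n₁/n₂)·sin θ₁ = 1.037 > 1, so there is no refracted ray — the light undergoes total internal reflection.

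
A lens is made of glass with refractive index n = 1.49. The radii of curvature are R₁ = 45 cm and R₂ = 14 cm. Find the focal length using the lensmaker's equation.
1/f = (n − 1)(1/R₁ − 1/R₂) → f = -41.47 cm (diverging lens)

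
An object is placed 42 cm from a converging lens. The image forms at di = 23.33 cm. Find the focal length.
1/f = 1/do + 1/di → f = 15 cm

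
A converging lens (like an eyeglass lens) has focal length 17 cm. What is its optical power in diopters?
P = 1/f = 5.882 D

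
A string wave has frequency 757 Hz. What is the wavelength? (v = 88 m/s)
λ = v/f = 0.1162 m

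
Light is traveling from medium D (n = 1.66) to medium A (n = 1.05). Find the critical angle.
θc = arcsin(n₂/n₁) = 39.24°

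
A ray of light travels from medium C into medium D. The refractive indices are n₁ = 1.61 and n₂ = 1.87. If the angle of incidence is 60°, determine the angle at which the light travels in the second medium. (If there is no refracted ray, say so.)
sin θ₂ = (n₁/n₂)·sin θ₁ = 0.7456 → θ₂ = 48.21°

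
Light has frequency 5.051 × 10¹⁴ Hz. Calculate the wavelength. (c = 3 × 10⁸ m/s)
λ = c/f = 593.9 nm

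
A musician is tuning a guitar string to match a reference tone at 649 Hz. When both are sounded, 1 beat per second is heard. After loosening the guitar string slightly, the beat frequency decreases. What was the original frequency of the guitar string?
650 Hz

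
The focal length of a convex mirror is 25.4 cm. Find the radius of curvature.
R = 2|f| = 50.8 cm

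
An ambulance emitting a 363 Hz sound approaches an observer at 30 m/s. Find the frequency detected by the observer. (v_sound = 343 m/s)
f_obs = f·v/(v − v_s) = 397.8 Hz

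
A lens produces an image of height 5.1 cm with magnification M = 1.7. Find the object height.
ho = |hi|/|M| = 3 cm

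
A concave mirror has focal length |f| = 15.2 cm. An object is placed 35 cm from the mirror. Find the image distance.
f = +15.2 cm (concave); 1/di = 1/f − 1/do → di = 26.87 cm (real image, in front of mirror)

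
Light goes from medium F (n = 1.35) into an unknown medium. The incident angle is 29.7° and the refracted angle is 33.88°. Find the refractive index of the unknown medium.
n₂ = n₁·sin θ₁ / sin θ₂ = 1.2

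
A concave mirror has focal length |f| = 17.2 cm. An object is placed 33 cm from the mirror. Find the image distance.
f = +17.2 cm (concave); 1/di = 1/f − 1/do → di = 35.92 cm (real image, in front of mirror)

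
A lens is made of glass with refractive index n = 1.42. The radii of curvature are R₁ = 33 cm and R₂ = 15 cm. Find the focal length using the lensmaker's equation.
1/f = (n − 1)(1/R₁ − 1/R₂) → f = -65.48 cm (diverging lens)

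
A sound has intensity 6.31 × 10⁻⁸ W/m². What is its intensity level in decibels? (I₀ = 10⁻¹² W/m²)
β = 10·log₁₀(I/I₀) = 48 dB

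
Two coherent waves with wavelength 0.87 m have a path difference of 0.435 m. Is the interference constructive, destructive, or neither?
destructive — path difference = 0.5λ, an odd multiple of λ/2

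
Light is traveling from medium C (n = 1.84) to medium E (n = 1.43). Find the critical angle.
θc = arcsin(n₂/n₁) = 51°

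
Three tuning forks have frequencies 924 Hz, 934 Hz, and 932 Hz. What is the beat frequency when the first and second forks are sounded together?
10 Hz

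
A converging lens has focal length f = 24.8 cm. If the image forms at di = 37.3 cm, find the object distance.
1/do = 1/f − 1/di → do = 74 cm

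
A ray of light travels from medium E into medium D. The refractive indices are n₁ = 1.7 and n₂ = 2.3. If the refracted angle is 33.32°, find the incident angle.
sin θ₁ = (n₂/n₁)·sin θ₂ → θ₁ = 48°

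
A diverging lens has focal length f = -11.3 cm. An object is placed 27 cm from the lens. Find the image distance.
1/di = 1/f − 1/do → di = -7.966 cm (virtual image)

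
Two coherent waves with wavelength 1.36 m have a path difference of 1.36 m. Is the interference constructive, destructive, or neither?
constructive — path difference = 1λ, a whole number of wavelengths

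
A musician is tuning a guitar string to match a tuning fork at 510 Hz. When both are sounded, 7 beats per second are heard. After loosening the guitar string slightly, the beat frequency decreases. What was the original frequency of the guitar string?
517 Hz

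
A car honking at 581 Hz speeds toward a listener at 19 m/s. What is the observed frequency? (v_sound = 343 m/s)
f_obs = f·v/(v − v_s) = 615.1 Hz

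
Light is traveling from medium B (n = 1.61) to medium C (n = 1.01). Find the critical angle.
θc = arcsin(n₂/n₁) = 38.85°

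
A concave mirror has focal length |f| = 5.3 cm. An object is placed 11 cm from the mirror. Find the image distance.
f = +5.3 cm (concave); 1/di = 1/f − 1/do → di = 10.23 cm (real image, in front of mirror)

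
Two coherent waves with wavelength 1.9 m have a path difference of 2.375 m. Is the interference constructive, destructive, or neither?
neither (partial) — path difference = 1.25λ, neither a whole number of wavelengths nor an odd multiple of λ/2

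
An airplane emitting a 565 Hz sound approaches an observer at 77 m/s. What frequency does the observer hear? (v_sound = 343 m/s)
f_obs = f·v/(v − v_s) = 728.6 Hz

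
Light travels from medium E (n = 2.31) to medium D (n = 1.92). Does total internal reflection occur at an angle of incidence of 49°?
θc = arcsin(n₂/n₁) = 56.22°; 49° < θc, so no — the ray refracts.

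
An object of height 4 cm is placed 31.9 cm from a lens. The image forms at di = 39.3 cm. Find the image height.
hi = (-di/do) × ho = -4.928 cm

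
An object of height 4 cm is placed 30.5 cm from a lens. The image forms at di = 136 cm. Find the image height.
hi = (-di/do) × ho = -17.84 cm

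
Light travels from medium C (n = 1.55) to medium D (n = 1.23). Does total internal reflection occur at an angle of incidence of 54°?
θc = arcsin(n₂/n₁) = 52.52°; 54° > θc, so yes — total internal reflection.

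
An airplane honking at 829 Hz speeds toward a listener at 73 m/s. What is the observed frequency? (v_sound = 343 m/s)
f_obs = f·v/(v − v_s) = 1053 Hz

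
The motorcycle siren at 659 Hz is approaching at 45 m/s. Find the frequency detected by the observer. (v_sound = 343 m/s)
f_obs = f·v/(v − v_s) = 758.5 Hz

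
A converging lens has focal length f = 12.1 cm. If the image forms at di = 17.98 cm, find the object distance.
1/do = 1/f − 1/di → do = 37 cm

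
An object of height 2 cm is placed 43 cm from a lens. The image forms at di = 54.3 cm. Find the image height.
hi = (-di/do) × ho = -2.526 cm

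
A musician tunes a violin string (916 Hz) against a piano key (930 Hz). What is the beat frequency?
14 Hz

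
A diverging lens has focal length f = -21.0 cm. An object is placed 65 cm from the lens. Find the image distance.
1/di = 1/f − 1/do → di = -15.87 cm (virtual image)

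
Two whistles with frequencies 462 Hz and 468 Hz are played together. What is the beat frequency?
6 Hz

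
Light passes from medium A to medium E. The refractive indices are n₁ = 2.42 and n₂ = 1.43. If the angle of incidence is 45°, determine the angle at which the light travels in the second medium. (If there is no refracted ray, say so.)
sin θ₂ = (n₁/n₂)·sin θ₁ = 1.197 > 1, so there is no refracted ray — the light undergoes total internal reflection.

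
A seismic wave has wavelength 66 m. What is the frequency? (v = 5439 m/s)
f = v/λ = 82.41 Hz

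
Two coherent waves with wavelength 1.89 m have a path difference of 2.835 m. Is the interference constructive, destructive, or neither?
destructive — path difference = 1.5λ, an odd multiple of λ/2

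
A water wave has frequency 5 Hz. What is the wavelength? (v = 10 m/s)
λ = v/f = 2 m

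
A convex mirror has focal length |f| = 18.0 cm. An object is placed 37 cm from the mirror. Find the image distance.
f = −18.0 cm (convex); 1/di = 1/f − 1/do → di = -12.11 cm (virtual image, behind mirror)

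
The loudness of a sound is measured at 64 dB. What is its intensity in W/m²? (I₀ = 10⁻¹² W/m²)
I = I₀·10^(β/10) = 2.51 × 10⁻⁶ W/m²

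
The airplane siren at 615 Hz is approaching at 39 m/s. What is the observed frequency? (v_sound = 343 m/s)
f_obs = f·v/(v − v_s) = 693.9 Hz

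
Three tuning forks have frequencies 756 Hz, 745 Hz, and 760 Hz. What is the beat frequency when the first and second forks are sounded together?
11 Hz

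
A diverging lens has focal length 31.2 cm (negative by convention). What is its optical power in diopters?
P = 1/f = -3.205 D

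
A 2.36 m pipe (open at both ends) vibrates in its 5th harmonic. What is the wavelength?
λₙ = 2L/n = 0.944 m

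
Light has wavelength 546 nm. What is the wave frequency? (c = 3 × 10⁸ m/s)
f = c/λ = 5.495 × 10¹⁴ Hz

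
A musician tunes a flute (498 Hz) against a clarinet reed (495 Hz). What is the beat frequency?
3 Hz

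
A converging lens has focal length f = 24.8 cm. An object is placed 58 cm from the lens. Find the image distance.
1/di = 1/f − 1/do → di = 43.33 cm (real image)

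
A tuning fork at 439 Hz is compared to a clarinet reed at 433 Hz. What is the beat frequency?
6 Hz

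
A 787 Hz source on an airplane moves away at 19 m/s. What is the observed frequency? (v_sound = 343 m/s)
f_obs = f·v/(v + v_s) = 745.7 Hz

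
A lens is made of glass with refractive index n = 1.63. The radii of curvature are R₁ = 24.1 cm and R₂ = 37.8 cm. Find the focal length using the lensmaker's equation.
1/f = (n − 1)(1/R₁ − 1/R₂) → f = 105.5 cm (converging lens)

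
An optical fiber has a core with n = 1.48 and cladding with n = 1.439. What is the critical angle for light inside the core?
θc = arcsin(n_cladding/n_core) = 76.48°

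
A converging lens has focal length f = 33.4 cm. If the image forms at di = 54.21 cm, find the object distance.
1/do = 1/f − 1/di → do = 87.01 cm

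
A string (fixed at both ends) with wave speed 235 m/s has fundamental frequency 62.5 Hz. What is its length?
L = v/(2f₁) = 1.88 m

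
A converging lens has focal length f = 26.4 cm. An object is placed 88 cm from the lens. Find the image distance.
1/di = 1/f − 1/do → di = 37.71 cm (real image)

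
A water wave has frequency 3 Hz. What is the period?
T = 1/f = 0.3333 s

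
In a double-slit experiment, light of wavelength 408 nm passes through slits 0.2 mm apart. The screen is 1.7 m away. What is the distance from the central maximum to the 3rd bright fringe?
y = mλL/d = 10.4 mm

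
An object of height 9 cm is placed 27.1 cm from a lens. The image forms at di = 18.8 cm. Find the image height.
hi = (-di/do) × ho = -6.244 cm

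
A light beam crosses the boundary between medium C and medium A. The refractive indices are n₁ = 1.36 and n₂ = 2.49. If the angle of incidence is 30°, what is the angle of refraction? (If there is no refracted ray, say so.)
sin θ₂ = (n₁/n₂)·sin θ₁ = 0.2731 → θ₂ = 15.85°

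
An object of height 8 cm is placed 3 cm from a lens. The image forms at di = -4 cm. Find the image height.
hi = (-di/do) × ho = 10.67 cm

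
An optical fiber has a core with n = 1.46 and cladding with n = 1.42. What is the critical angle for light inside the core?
θc = arcsin(n_cladding/n_core) = 76.56°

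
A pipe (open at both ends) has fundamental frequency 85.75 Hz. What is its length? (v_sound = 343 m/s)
L = v/(2f₁) = 2 m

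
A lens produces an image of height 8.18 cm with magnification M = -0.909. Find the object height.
ho = |hi|/|M| = 8.999 cm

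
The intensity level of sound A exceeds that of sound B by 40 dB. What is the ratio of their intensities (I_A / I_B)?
I_A/I_B = 10^(Δβ/10) = 10000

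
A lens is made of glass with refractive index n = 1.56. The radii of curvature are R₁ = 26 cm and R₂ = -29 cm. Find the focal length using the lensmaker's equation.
1/f = (n − 1)(1/R₁ − 1/R₂) → f = 24.48 cm (converging lens)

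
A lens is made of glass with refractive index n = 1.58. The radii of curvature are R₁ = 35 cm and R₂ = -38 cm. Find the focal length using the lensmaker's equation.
1/f = (n − 1)(1/R₁ − 1/R₂) → f = 31.41 cm (converging lens)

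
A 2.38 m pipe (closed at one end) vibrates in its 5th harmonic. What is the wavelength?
λₙ = 4L/n = 1.904 m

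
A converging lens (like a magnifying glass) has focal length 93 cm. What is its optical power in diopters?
P = 1/f = 1.075 D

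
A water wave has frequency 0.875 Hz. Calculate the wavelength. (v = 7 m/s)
λ = v/f = 8 m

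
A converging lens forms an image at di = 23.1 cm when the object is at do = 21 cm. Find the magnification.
M = −di/do = -1.1 (inverted image)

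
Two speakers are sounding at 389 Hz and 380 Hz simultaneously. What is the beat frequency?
9 Hz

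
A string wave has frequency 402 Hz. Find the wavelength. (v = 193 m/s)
λ = v/f = 0.4801 m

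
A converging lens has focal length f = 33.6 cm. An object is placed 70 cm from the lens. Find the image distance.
1/di = 1/f − 1/do → di = 64.62 cm (real image)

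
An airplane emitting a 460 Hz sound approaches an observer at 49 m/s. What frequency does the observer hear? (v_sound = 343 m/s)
f_obs = f·v/(v − v_s) = 536.7 Hz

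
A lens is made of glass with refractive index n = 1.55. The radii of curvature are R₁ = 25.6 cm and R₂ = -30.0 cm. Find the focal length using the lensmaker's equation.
1/f = (n − 1)(1/R₁ − 1/R₂) → f = 25.11 cm (converging lens)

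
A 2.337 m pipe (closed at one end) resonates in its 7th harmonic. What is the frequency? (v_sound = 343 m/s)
fₙ = nv/(4L) = 256.8 Hz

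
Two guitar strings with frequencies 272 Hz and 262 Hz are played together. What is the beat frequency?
10 Hz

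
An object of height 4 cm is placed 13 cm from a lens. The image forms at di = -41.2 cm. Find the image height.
hi = (-di/do) × ho = 12.68 cm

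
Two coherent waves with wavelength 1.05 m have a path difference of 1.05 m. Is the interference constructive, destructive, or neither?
constructive — path difference = 1λ, a whole number of wavelengths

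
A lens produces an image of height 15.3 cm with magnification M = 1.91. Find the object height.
ho = |hi|/|M| = 8.01 cm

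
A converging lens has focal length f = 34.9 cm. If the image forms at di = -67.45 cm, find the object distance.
1/do = 1/f − 1/di → do = 23 cm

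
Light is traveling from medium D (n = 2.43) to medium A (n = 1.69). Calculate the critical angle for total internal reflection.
θc = arcsin(n₂/n₁) = 44.06°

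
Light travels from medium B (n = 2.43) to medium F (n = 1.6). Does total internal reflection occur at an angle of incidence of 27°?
θc = arcsin(n₂/n₁) = 41.18°; 27° < θc, so no — the ray refracts.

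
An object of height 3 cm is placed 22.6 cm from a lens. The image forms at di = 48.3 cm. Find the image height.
hi = (-di/do) × ho = -6.412 cm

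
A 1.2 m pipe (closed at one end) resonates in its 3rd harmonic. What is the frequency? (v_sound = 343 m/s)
fₙ = nv/(4L) = 214.4 Hz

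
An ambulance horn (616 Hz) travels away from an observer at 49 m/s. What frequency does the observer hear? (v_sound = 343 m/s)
f_obs = f·v/(v + v_s) = 539 Hz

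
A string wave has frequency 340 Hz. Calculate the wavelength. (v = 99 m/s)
λ = v/f = 0.2912 m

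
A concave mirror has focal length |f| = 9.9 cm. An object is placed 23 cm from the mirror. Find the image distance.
f = +9.9 cm (concave); 1/di = 1/f − 1/do → di = 17.38 cm (real image, in front of mirror)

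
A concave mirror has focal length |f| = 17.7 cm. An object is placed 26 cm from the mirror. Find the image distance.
f = +17.7 cm (concave); 1/di = 1/f − 1/do → di = 55.45 cm (real image, in front of mirror)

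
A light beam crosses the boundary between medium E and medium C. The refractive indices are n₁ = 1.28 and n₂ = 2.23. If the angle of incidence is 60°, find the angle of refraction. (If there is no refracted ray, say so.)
sin θ₂ = (n₁/n₂)·sin θ₁ = 0.4971 → θ₂ = 29.81°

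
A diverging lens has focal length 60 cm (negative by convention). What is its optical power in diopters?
P = 1/f = -1.667 D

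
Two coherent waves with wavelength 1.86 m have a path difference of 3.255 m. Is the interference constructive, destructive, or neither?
neither (partial) — path difference = 1.75λ, neither a whole number of wavelengths nor an odd multiple of λ/2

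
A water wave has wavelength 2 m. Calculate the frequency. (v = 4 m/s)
f = v/λ = 2 Hz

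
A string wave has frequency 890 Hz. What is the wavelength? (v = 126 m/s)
λ = v/f = 0.1416 m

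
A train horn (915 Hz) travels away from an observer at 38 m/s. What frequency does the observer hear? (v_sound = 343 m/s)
f_obs = f·v/(v + v_s) = 823.7 Hz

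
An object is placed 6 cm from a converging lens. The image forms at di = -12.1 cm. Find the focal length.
1/f = 1/do + 1/di → f = 11.9 cm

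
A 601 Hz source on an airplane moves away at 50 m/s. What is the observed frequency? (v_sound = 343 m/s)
f_obs = f·v/(v + v_s) = 524.5 Hz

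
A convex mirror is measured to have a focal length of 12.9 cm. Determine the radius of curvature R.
R = 2|f| = 25.8 cm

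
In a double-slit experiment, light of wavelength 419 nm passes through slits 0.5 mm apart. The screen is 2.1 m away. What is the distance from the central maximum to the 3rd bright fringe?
y = mλL/d = 5.279 mm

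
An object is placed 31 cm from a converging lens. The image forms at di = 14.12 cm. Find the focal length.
1/f = 1/do + 1/di → f = 9.701 cm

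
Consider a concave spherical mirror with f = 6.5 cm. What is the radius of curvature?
R = 2|f| = 13 cm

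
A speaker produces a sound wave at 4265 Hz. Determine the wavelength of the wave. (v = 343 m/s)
λ = v/f = 0.08042 m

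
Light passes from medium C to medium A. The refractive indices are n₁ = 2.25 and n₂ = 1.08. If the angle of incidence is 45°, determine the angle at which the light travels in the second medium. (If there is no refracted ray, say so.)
sin θ₂ = (n₁/n₂)·sin θ₁ = 1.473 > 1, so there is no refracted ray — the light undergoes total internal reflection.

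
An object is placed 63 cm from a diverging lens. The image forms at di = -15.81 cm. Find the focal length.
1/f = 1/do + 1/di → f = -21.11 cm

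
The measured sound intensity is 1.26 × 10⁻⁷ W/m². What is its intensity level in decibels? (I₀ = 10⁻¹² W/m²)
β = 10·log₁₀(I/I₀) = 51 dB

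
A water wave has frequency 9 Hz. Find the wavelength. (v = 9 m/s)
λ = v/f = 1 m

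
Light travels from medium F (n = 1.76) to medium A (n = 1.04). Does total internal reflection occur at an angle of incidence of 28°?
θc = arcsin(n₂/n₁) = 36.22°; 28° < θc, so no — the ray refracts.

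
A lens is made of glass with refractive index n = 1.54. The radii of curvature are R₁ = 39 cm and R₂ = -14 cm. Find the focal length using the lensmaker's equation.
1/f = (n − 1)(1/R₁ − 1/R₂) → f = 19.08 cm (converging lens)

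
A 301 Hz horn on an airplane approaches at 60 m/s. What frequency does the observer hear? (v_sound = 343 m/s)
f_obs = f·v/(v − v_s) = 364.8 Hz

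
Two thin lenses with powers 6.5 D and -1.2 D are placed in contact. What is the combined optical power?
P_total = P₁ + P₂ = 5.3 D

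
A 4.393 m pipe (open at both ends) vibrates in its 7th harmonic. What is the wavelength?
λₙ = 2L/n = 1.255 m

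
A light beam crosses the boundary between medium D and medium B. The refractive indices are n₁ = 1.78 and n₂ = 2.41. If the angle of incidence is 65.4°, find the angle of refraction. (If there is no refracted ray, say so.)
sin θ₂ = (n₁/n₂)·sin θ₁ = 0.6716 → θ₂ = 42.19°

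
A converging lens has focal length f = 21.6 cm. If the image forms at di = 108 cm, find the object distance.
1/do = 1/f − 1/di → do = 27 cm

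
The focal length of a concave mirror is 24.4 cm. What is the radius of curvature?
R = 2|f| = 48.8 cm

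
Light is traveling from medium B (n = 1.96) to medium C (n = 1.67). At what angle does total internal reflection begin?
θc = arcsin(n₂/n₁) = 58.43°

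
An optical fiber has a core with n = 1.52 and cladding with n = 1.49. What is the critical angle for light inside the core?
θc = arcsin(n_cladding/n_core) = 78.6°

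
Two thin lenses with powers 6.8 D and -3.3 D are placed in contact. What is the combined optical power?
P_total = P₁ + P₂ = 3.5 D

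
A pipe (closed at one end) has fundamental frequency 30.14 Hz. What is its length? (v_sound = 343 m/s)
L = v/(4f₁) = 2.845 m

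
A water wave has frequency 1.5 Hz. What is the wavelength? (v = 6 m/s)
λ = v/f = 4 m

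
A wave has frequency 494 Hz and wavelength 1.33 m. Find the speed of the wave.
v = fλ = 657 m/s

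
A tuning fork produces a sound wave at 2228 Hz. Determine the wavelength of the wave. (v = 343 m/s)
λ = v/f = 0.1539 m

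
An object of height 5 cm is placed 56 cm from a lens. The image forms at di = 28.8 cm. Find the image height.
hi = (-di/do) × ho = -2.571 cm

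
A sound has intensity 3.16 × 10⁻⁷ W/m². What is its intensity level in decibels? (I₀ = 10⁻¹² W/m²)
β = 10·log₁₀(I/I₀) = 55 dB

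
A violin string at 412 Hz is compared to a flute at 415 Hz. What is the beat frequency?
3 Hz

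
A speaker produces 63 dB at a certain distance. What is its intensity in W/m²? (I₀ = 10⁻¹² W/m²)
I = I₀·10^(β/10) = 2.00 × 10⁻⁶ W/m²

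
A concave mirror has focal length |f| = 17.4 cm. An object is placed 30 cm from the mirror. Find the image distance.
f = +17.4 cm (concave); 1/di = 1/f − 1/do → di = 41.43 cm (real image, in front of mirror)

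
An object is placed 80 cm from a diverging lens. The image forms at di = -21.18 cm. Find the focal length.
1/f = 1/do + 1/di → f = -28.81 cm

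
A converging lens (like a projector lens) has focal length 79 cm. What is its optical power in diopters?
P = 1/f = 1.266 D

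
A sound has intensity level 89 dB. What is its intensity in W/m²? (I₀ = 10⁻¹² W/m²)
I = I₀·10^(β/10) = 7.94 × 10⁻⁴ W/m²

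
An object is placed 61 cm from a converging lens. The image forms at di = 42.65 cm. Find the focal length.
1/f = 1/do + 1/di → f = 25.1 cm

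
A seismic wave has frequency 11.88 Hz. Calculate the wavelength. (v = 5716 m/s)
λ = v/f = 481.1 m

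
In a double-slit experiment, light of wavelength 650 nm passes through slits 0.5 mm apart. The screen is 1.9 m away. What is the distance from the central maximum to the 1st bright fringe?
y = mλL/d = 2.47 mm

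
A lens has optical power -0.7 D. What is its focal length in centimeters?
f = 1/P = -142.9 cm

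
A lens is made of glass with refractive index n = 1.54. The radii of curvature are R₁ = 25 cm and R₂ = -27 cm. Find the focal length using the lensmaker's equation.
1/f = (n − 1)(1/R₁ − 1/R₂) → f = 24.04 cm (converging lens)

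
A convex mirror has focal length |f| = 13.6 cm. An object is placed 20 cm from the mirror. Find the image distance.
f = −13.6 cm (convex); 1/di = 1/f − 1/do → di = -8.095 cm (virtual image, behind mirror)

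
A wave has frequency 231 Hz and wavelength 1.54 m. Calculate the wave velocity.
v = fλ = 355.7 m/s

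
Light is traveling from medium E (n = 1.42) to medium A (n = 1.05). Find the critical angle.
θc = arcsin(n₂/n₁) = 47.68°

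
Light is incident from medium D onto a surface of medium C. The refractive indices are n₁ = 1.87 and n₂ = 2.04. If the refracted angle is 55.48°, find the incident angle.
sin θ₁ = (n₂/n₁)·sin θ₂ → θ₁ = 64°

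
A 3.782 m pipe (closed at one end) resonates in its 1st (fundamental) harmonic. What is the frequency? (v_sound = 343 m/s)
fₙ = nv/(4L) = 22.67 Hz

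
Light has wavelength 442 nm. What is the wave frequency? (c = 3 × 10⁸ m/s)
f = c/λ = 6.787 × 10¹⁴ Hz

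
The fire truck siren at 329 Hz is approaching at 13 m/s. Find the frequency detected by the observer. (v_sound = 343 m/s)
f_obs = f·v/(v − v_s) = 342 Hz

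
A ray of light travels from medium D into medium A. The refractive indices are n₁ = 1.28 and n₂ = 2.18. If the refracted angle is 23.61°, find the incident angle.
sin θ₁ = (n₂/n₁)·sin θ₂ → θ₁ = 43.01°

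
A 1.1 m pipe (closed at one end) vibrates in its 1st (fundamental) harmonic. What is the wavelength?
λₙ = 4L/n = 4.4 m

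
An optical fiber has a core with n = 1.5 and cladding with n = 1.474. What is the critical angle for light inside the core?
θc = arcsin(n_cladding/n_core) = 79.32°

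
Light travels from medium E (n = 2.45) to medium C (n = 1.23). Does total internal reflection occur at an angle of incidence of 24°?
θc = arcsin(n₂/n₁) = 30.14°; 24° < θc, so no — the ray refracts.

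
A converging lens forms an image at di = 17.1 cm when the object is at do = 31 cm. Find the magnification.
M = −di/do = -0.5516 (inverted image)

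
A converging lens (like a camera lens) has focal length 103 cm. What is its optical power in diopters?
P = 1/f = 0.9709 D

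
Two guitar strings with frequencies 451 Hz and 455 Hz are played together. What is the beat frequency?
4 Hz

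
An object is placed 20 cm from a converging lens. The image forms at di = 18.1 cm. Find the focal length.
1/f = 1/do + 1/di → f = 9.501 cm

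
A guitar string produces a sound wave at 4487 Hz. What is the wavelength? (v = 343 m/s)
λ = v/f = 0.07644 m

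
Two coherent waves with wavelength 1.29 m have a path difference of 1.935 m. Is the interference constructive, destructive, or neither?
destructive — path difference = 1.5λ, an odd multiple of λ/2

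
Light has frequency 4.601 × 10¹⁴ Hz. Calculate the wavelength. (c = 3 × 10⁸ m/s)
λ = c/f = 652 nm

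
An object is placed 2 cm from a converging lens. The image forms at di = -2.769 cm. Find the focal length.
1/f = 1/do + 1/di → f = 7.202 cm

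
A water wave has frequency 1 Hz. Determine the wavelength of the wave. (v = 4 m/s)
λ = v/f = 4 m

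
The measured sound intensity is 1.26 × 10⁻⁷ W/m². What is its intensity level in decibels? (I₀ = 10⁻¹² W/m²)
β = 10·log₁₀(I/I₀) = 51 dB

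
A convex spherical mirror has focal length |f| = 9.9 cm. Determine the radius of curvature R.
R = 2|f| = 19.8 cm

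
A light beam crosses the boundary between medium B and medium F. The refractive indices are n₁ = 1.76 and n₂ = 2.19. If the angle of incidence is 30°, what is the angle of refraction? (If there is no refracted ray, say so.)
sin θ₂ = (n₁/n₂)·sin θ₁ = 0.4018 → θ₂ = 23.69°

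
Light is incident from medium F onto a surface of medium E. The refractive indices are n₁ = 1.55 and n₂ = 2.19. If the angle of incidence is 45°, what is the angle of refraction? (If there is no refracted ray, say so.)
sin θ₂ = (n₁/n₂)·sin θ₁ = 0.5005 → θ₂ = 30.03°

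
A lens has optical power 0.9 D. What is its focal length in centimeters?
f = 1/P = 111.1 cm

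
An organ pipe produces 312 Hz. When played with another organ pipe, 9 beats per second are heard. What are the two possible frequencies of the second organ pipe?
f₂ = 312 ± 9 Hz → 321 Hz or 303 Hz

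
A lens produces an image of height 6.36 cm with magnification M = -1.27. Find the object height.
ho = |hi|/|M| = 5.008 cm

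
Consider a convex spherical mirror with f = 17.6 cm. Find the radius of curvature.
R = 2|f| = 35.2 cm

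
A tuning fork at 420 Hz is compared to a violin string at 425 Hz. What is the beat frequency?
5 Hz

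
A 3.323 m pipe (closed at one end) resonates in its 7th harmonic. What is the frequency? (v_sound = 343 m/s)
fₙ = nv/(4L) = 180.6 Hz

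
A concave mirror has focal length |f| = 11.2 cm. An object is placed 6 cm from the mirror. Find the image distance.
f = +11.2 cm (concave); 1/di = 1/f − 1/do → di = -12.92 cm (virtual image, behind mirror)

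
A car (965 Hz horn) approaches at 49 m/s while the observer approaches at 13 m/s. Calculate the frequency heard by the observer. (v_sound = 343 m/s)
f_obs = f·(v + v_o)/(v − v_s) = 1169 Hz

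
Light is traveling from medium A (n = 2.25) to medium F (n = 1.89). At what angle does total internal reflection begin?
θc = arcsin(n₂/n₁) = 57.14°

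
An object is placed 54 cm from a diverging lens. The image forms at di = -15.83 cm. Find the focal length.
1/f = 1/do + 1/di → f = -22.4 cm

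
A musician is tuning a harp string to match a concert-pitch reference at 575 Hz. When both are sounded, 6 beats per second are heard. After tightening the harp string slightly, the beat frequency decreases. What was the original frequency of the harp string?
569 Hz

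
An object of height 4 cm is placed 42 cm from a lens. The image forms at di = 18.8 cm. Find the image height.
hi = (-di/do) × ho = -1.79 cm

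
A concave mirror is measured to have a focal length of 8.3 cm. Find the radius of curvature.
R = 2|f| = 16.6 cm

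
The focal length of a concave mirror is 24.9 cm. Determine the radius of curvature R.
R = 2|f| = 49.8 cm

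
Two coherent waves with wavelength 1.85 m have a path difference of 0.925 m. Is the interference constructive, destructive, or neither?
destructive — path difference = 0.5λ, an odd multiple of λ/2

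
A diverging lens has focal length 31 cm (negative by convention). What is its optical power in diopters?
P = 1/f = -3.226 D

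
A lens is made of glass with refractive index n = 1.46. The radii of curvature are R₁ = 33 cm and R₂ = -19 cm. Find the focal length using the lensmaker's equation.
1/f = (n − 1)(1/R₁ − 1/R₂) → f = 26.21 cm (converging lens)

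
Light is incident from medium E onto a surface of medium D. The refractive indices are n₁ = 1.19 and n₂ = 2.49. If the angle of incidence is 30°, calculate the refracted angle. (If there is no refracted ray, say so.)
sin θ₂ = (n₁/n₂)·sin θ₁ = 0.239 → θ₂ = 13.82°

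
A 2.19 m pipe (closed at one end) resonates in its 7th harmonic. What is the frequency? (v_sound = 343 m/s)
fₙ = nv/(4L) = 274.1 Hz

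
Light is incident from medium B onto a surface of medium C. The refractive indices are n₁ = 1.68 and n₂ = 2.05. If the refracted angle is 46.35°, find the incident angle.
sin θ₁ = (n₂/n₁)·sin θ₂ → θ₁ = 62°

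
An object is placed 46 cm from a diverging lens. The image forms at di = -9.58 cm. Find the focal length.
1/f = 1/do + 1/di → f = -12.1 cm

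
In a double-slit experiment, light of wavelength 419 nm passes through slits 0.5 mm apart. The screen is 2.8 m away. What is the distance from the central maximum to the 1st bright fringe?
y = mλL/d = 2.346 mm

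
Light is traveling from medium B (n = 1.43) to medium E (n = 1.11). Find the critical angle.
θc = arcsin(n₂/n₁) = 50.92°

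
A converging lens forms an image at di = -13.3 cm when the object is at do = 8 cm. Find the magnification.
M = −di/do = 1.663 (upright image)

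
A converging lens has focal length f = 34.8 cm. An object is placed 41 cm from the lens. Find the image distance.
1/di = 1/f − 1/do → di = 230.1 cm (real image)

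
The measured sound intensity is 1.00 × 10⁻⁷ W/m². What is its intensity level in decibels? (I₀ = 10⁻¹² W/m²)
β = 10·log₁₀(I/I₀) = 50 dB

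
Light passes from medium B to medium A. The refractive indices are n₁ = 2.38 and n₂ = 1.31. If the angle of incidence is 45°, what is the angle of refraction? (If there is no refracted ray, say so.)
sin θ₂ = (n₁/n₂)·sin θ₁ = 1.285 > 1, so there is no refracted ray — the light undergoes total internal reflection.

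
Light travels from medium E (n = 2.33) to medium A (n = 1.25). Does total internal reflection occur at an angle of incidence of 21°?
θc = arcsin(n₂/n₁) = 32.44°; 21° < θc, so no — the ray refracts.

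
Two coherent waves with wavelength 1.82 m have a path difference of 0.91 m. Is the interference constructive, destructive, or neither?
destructive — path difference = 0.5λ, an odd multiple of λ/2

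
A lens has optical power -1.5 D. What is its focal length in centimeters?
f = 1/P = -66.67 cm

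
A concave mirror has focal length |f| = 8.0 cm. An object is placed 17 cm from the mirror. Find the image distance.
f = +8.0 cm (concave); 1/di = 1/f − 1/do → di = 15.11 cm (real image, in front of mirror)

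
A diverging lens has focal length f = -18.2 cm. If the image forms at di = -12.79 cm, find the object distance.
1/do = 1/f − 1/di → do = 43.03 cm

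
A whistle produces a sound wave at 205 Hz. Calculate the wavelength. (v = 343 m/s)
λ = v/f = 1.673 m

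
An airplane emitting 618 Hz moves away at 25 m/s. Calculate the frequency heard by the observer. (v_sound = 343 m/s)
f_obs = f·v/(v + v_s) = 576 Hz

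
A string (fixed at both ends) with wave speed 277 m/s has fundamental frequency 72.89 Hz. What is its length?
L = v/(2f₁) = 1.9 m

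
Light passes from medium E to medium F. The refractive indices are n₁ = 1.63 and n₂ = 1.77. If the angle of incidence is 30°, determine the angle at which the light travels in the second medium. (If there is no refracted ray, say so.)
sin θ₂ = (n₁/n₂)·sin θ₁ = 0.4605 → θ₂ = 27.42°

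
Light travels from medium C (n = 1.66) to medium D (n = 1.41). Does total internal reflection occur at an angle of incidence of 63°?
θc = arcsin(n₂/n₁) = 58.15°; 63° > θc, so yes — total internal reflection.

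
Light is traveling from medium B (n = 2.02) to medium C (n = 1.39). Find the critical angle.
θc = arcsin(n₂/n₁) = 43.48°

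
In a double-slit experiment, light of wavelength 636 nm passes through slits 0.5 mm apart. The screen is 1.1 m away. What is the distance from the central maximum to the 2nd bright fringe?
y = mλL/d = 2.798 mm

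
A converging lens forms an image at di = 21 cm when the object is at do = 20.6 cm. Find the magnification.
M = −di/do = -1.019 (inverted image)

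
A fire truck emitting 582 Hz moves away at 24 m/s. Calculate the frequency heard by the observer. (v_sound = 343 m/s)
f_obs = f·v/(v + v_s) = 543.9 Hz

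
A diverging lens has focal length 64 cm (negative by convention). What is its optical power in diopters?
P = 1/f = -1.562 D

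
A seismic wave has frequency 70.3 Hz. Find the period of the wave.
T = 1/f = 0.01422 s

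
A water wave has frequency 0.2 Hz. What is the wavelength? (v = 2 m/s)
λ = v/f = 10 m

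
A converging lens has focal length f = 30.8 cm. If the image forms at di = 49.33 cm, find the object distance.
1/do = 1/f − 1/di → do = 81.99 cm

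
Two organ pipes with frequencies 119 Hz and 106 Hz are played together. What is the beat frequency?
13 Hz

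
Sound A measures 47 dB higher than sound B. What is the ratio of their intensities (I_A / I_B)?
I_A/I_B = 10^(Δβ/10) = 50120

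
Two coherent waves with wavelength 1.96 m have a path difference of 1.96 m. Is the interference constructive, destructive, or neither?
constructive — path difference = 1λ, a whole number of wavelengths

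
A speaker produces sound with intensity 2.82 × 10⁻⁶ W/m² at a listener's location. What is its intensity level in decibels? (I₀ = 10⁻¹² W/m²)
β = 10·log₁₀(I/I₀) = 64.5 dB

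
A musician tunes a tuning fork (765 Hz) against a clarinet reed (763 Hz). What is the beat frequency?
2 Hz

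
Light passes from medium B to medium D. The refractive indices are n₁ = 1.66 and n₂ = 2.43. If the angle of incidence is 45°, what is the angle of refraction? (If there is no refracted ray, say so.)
sin θ₂ = (n₁/n₂)·sin θ₁ = 0.483 → θ₂ = 28.88°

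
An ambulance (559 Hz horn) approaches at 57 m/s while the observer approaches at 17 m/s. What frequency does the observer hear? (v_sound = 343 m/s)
f_obs = f·(v + v_o)/(v − v_s) = 703.6 Hz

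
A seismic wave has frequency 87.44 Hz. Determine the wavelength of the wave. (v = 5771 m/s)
λ = v/f = 66 m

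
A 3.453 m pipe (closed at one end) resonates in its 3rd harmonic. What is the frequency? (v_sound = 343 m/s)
fₙ = nv/(4L) = 74.5 Hz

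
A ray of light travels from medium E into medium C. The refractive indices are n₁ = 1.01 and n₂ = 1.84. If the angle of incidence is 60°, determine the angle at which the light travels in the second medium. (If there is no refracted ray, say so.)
sin θ₂ = (n₁/n₂)·sin θ₁ = 0.4754 → θ₂ = 28.38°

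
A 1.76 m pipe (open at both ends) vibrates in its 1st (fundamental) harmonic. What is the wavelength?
λₙ = 2L/n = 3.52 m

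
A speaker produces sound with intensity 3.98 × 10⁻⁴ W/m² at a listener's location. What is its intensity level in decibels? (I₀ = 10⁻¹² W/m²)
β = 10·log₁₀(I/I₀) = 86 dB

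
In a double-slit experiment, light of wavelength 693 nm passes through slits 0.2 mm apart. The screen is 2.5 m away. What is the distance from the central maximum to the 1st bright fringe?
y = mλL/d = 8.662 mm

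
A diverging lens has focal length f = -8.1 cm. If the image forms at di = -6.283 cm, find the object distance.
1/do = 1/f − 1/di → do = 28.01 cm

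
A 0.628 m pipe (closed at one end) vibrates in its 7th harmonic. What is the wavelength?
λₙ = 4L/n = 0.3589 m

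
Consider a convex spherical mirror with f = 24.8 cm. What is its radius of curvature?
R = 2|f| = 49.6 cm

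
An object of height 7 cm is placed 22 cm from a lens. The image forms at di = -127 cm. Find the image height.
hi = (-di/do) × ho = 40.41 cm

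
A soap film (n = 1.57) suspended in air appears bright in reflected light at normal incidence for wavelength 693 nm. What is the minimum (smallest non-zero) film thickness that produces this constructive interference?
2nt = (m − ½)λ with m = 1 → t = (m − ½)λ/(2n) = 110.4 nm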